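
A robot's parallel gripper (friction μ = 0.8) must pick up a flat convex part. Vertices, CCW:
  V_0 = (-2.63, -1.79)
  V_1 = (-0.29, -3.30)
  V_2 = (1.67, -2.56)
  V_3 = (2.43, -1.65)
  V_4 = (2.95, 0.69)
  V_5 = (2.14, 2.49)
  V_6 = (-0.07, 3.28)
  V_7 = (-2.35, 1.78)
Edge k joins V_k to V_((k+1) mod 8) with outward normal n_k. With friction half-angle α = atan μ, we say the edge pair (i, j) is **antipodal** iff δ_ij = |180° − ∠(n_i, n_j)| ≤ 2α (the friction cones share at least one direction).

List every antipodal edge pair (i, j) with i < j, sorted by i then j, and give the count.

α = atan 0.8 = 38.66°;  2α = 77.32°
n_0 = (-0.5422, -0.8402)
n_1 = (+0.3532, -0.9355)
n_2 = (+0.7675, -0.6410)
n_3 = (+0.9762, -0.2169)
n_4 = (+0.9119, +0.4104)
n_5 = (+0.3366, +0.9416)
n_6 = (-0.5496, +0.8354)
n_7 = (-0.9969, +0.0782)
  (0,1): δ = 126.48°  ·
  (0,2): δ = 97.03°  ·
  (0,3): δ = 69.69°  ✓
  (0,4): δ = 32.94°  ✓
  (0,5): δ = 13.16°  ✓
  (0,6): δ = 66.17°  ✓
  (0,7): δ = 118.35°  ·
  (1,2): δ = 150.55°  ·
  (1,3): δ = 123.21°  ·
  (1,4): δ = 86.46°  ·
  (1,5): δ = 40.35°  ✓
  (1,6): δ = 12.66°  ✓
  (1,7): δ = 64.83°  ✓
  (2,3): δ = 152.66°  ·
  (2,4): δ = 115.90°  ·
  (2,5): δ = 69.80°  ✓
  (2,6): δ = 16.79°  ✓
  (2,7): δ = 35.38°  ✓
  (3,4): δ = 143.24°  ·
  (3,5): δ = 97.14°  ·
  (3,6): δ = 44.13°  ✓
  (3,7): δ = 8.04°  ✓
  (4,5): δ = 133.90°  ·
  (4,6): δ = 80.89°  ·
  (4,7): δ = 28.71°  ✓
  (5,6): δ = 126.99°  ·
  (5,7): δ = 74.81°  ✓
  (6,7): δ = 127.83°  ·
antipodal pairs: 14

count = 14; pairs: (0,3), (0,4), (0,5), (0,6), (1,5), (1,6), (1,7), (2,5), (2,6), (2,7), (3,6), (3,7), (4,7), (5,7)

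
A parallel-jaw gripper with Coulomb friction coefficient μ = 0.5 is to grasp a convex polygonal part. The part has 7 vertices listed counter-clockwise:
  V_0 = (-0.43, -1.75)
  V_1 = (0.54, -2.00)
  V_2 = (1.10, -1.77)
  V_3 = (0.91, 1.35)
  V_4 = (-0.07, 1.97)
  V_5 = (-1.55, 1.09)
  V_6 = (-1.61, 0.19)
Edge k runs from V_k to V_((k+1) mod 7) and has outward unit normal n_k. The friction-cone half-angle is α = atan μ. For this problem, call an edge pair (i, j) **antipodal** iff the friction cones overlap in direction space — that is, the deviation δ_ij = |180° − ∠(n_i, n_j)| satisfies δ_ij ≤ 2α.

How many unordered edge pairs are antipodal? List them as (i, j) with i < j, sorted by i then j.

count = 6; pairs: (0,3), (0,4), (1,4), (2,5), (2,6), (3,6)

α = atan 0.5 = 26.57°;  2α = 53.13°
n_0 = (-0.2496, -0.9684)
n_1 = (+0.3799, -0.9250)
n_2 = (+0.9982, +0.0608)
n_3 = (+0.5346, +0.8451)
n_4 = (-0.5111, +0.8595)
n_5 = (-0.9978, +0.0665)
n_6 = (-0.8544, -0.5197)
  (0,1): δ = 143.22°  ·
  (0,2): δ = 72.06°  ·
  (0,3): δ = 17.87°  ✓
  (0,4): δ = 45.19°  ✓
  (0,5): δ = 100.64°  ·
  (0,6): δ = 135.76°  ·
  (1,2): δ = 108.84°  ·
  (1,3): δ = 54.65°  ·
  (1,4): δ = 8.41°  ✓
  (1,5): δ = 63.86°  ·
  (1,6): δ = 98.98°  ·
  (2,3): δ = 125.80°  ·
  (2,4): δ = 62.75°  ·
  (2,5): δ = 7.30°  ✓
  (2,6): δ = 27.83°  ✓
  (3,4): δ = 116.94°  ·
  (3,5): δ = 61.49°  ·
  (3,6): δ = 26.37°  ✓
  (4,5): δ = 124.55°  ·
  (4,6): δ = 89.43°  ·
  (5,6): δ = 144.88°  ·
antipodal pairs: 6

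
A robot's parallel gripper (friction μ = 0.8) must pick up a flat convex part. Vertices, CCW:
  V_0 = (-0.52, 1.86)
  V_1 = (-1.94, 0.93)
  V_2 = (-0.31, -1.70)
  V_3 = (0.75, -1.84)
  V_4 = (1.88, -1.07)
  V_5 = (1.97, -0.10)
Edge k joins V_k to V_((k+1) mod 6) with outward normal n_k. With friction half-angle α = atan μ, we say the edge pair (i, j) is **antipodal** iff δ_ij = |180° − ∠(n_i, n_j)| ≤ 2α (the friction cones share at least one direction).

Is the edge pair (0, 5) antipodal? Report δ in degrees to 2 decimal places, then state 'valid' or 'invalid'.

δ = 108.57°, invalid

α = atan 0.8 = 38.66°;  2α = 77.32°
edge 0: e_0 = (-1.42, -0.93);  n_0 = (-0.5479, +0.8366)
edge 5: e_5 = (-2.49, +1.96);  n_5 = (+0.6185, +0.7858)
∠(n_0, n_5) = 71.43°
δ = |180° − 71.43°| = 108.57°
108.57° > 2α = 77.32°  →  invalid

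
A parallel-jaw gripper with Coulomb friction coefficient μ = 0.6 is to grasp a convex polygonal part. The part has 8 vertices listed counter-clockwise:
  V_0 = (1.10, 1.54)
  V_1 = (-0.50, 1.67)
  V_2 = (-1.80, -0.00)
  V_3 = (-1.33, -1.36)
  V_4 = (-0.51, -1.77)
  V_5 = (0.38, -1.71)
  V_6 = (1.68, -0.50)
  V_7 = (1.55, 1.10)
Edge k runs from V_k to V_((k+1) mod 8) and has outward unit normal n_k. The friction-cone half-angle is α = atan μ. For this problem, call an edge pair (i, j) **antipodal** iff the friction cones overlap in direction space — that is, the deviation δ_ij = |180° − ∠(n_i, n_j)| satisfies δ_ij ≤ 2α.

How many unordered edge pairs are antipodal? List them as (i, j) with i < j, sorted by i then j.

α = atan 0.6 = 30.96°;  2α = 61.93°
n_0 = (+0.0810, +0.9967)
n_1 = (-0.7891, +0.6143)
n_2 = (-0.9452, -0.3266)
n_3 = (-0.4472, -0.8944)
n_4 = (+0.0673, -0.9977)
n_5 = (+0.6813, -0.7320)
n_6 = (+0.9967, +0.0810)
n_7 = (+0.6991, +0.7150)
  (0,1): δ = 123.25°  ·
  (0,2): δ = 66.29°  ·
  (0,3): δ = 21.92°  ✓
  (0,4): δ = 8.50°  ✓
  (0,5): δ = 47.59°  ✓
  (0,6): δ = 99.29°  ·
  (0,7): δ = 140.29°  ·
  (1,2): δ = 123.04°  ·
  (1,3): δ = 78.67°  ·
  (1,4): δ = 48.24°  ✓
  (1,5): δ = 9.15°  ✓
  (1,6): δ = 42.54°  ✓
  (1,7): δ = 83.54°  ·
  (2,3): δ = 135.63°  ·
  (2,4): δ = 105.21°  ·
  (2,5): δ = 66.12°  ·
  (2,6): δ = 14.42°  ✓
  (2,7): δ = 26.58°  ✓
  (3,4): δ = 149.58°  ·
  (3,5): δ = 110.49°  ·
  (3,6): δ = 58.79°  ✓
  (3,7): δ = 17.79°  ✓
  (4,5): δ = 140.91°  ·
  (4,6): δ = 89.21°  ·
  (4,7): δ = 48.21°  ✓
  (5,6): δ = 128.30°  ·
  (5,7): δ = 87.30°  ·
  (6,7): δ = 139.00°  ·
antipodal pairs: 11

count = 11; pairs: (0,3), (0,4), (0,5), (1,4), (1,5), (1,6), (2,6), (2,7), (3,6), (3,7), (4,7)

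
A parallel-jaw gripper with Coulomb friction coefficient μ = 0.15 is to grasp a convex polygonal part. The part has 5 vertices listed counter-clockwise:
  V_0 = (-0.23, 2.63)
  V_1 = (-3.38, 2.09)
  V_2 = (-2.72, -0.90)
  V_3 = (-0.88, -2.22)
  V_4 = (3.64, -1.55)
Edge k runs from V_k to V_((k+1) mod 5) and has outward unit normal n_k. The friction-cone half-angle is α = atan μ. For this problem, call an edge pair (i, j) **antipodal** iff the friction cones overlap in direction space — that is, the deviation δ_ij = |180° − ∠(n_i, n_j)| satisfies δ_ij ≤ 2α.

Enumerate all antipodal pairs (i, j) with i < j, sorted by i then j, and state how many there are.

α = atan 0.15 = 8.53°;  2α = 17.06°
n_0 = (-0.1690, +0.9856)
n_1 = (-0.9765, -0.2155)
n_2 = (-0.5829, -0.8125)
n_3 = (+0.1466, -0.9892)
n_4 = (+0.7338, +0.6794)
  (0,1): δ = 87.28°  ·
  (0,2): δ = 45.38°  ·
  (0,3): δ = 1.30°  ✓
  (0,4): δ = 123.07°  ·
  (1,2): δ = 138.10°  ·
  (1,3): δ = 94.02°  ·
  (1,4): δ = 30.35°  ·
  (2,3): δ = 135.91°  ·
  (2,4): δ = 11.55°  ✓
  (3,4): δ = 55.64°  ·
antipodal pairs: 2

count = 2; pairs: (0,3), (2,4)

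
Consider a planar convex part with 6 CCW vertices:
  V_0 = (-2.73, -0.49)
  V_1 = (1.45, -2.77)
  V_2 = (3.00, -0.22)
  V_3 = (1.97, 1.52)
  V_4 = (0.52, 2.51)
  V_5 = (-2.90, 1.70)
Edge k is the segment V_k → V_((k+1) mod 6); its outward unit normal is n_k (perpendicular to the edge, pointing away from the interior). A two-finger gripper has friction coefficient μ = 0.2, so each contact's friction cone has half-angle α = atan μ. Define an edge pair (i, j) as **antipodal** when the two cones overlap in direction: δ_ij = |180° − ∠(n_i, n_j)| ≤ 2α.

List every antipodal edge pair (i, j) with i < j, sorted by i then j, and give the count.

count = 1; pairs: (0,3)

α = atan 0.2 = 11.31°;  2α = 22.62°
n_0 = (-0.4789, -0.8779)
n_1 = (+0.8545, -0.5194)
n_2 = (+0.8605, +0.5094)
n_3 = (+0.5639, +0.8259)
n_4 = (-0.2305, +0.9731)
n_5 = (-0.9970, -0.0774)
  (0,1): δ = 92.68°  ·
  (0,2): δ = 30.77°  ·
  (0,3): δ = 5.71°  ✓
  (0,4): δ = 41.93°  ·
  (0,5): δ = 123.05°  ·
  (1,2): δ = 118.08°  ·
  (1,3): δ = 93.03°  ·
  (1,4): δ = 45.38°  ·
  (1,5): δ = 35.73°  ·
  (2,3): δ = 154.95°  ·
  (2,4): δ = 107.30°  ·
  (2,5): δ = 26.18°  ·
  (3,4): δ = 132.35°  ·
  (3,5): δ = 51.24°  ·
  (4,5): δ = 98.89°  ·
antipodal pairs: 1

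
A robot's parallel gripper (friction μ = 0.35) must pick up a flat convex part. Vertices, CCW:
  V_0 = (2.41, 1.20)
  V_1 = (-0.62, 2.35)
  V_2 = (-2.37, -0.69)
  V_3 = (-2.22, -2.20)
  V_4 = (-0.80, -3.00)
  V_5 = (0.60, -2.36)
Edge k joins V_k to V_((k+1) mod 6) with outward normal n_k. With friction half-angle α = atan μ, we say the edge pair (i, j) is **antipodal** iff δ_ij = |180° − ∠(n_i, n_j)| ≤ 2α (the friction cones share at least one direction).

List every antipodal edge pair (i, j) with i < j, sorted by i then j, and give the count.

count = 4; pairs: (0,3), (1,4), (1,5), (2,5)

α = atan 0.35 = 19.29°;  2α = 38.58°
n_0 = (+0.3548, +0.9349)
n_1 = (-0.8667, +0.4989)
n_2 = (-0.9951, -0.0989)
n_3 = (-0.4908, -0.8712)
n_4 = (+0.4158, -0.9095)
n_5 = (+0.8914, -0.4532)
  (0,1): δ = 99.14°  ·
  (0,2): δ = 63.54°  ·
  (0,3): δ = 8.61°  ✓
  (0,4): δ = 45.35°  ·
  (0,5): δ = 83.83°  ·
  (1,2): δ = 144.40°  ·
  (1,3): δ = 89.47°  ·
  (1,4): δ = 35.51°  ✓
  (1,5): δ = 2.98°  ✓
  (2,3): δ = 125.07°  ·
  (2,4): δ = 71.11°  ·
  (2,5): δ = 32.62°  ✓
  (3,4): δ = 126.04°  ·
  (3,5): δ = 87.55°  ·
  (4,5): δ = 141.52°  ·
antipodal pairs: 4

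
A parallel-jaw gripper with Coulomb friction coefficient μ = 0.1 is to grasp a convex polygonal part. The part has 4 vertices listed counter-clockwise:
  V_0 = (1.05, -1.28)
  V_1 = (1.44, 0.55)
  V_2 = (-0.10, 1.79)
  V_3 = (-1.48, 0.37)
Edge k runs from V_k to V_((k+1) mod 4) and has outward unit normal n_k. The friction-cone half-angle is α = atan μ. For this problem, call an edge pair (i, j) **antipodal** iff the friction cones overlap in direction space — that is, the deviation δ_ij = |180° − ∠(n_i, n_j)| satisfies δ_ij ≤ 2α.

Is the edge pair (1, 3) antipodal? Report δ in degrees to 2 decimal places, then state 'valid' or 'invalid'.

δ = 5.73°, valid

α = atan 0.1 = 5.71°;  2α = 11.42°
edge 1: e_1 = (-1.54, +1.24);  n_1 = (+0.6272, +0.7789)
edge 3: e_3 = (+2.53, -1.65);  n_3 = (-0.5463, -0.8376)
∠(n_1, n_3) = 174.27°
δ = |180° − 174.27°| = 5.73°
5.73° ≤ 2α = 11.42°  →  valid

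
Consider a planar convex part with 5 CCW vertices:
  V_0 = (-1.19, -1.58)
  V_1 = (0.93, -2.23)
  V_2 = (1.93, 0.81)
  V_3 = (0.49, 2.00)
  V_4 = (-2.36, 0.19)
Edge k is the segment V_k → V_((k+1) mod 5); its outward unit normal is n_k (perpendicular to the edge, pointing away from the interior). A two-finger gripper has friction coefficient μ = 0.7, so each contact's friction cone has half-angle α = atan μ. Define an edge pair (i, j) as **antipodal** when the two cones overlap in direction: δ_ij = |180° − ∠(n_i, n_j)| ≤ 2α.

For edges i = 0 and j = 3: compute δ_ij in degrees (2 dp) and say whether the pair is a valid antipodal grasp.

α = atan 0.7 = 34.99°;  2α = 69.98°
edge 0: e_0 = (+2.12, -0.65);  n_0 = (-0.2931, -0.9561)
edge 3: e_3 = (-2.85, -1.81);  n_3 = (-0.5361, +0.8441)
∠(n_0, n_3) = 130.54°
δ = |180° − 130.54°| = 49.46°
49.46° ≤ 2α = 69.98°  →  valid

δ = 49.46°, valid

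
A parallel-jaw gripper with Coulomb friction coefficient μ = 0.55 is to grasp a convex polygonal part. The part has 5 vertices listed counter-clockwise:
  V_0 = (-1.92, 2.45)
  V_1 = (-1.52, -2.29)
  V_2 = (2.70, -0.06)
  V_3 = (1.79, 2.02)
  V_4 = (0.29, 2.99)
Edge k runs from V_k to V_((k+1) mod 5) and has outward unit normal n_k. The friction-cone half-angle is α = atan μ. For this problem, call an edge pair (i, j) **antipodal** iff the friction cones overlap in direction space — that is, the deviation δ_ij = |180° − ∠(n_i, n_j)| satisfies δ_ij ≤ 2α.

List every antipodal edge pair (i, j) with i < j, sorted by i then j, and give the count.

α = atan 0.55 = 28.81°;  2α = 57.62°
n_0 = (-0.9965, -0.0841)
n_1 = (+0.4672, -0.8841)
n_2 = (+0.9162, +0.4008)
n_3 = (+0.5430, +0.8397)
n_4 = (-0.2374, +0.9714)
  (0,1): δ = 66.97°  ·
  (0,2): δ = 18.81°  ✓
  (0,3): δ = 52.29°  ✓
  (0,4): δ = 98.91°  ·
  (1,2): δ = 94.22°  ·
  (1,3): δ = 60.74°  ·
  (1,4): δ = 14.12°  ✓
  (2,3): δ = 146.52°  ·
  (2,4): δ = 99.90°  ·
  (3,4): δ = 133.38°  ·
antipodal pairs: 3

count = 3; pairs: (0,2), (0,3), (1,4)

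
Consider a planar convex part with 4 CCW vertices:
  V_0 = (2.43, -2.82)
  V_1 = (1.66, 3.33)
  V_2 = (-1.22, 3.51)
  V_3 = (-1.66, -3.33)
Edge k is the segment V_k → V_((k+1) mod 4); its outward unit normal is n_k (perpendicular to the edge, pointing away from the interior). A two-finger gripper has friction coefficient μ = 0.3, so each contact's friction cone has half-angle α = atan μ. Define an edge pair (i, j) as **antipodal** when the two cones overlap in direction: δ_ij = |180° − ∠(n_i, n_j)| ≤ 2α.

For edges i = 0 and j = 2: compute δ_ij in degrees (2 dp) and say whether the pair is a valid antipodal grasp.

δ = 10.82°, valid

α = atan 0.3 = 16.70°;  2α = 33.40°
edge 0: e_0 = (-0.77, +6.15);  n_0 = (+0.9923, +0.1242)
edge 2: e_2 = (-0.44, -6.84);  n_2 = (-0.9979, +0.0642)
∠(n_0, n_2) = 169.18°
δ = |180° − 169.18°| = 10.82°
10.82° ≤ 2α = 33.40°  →  valid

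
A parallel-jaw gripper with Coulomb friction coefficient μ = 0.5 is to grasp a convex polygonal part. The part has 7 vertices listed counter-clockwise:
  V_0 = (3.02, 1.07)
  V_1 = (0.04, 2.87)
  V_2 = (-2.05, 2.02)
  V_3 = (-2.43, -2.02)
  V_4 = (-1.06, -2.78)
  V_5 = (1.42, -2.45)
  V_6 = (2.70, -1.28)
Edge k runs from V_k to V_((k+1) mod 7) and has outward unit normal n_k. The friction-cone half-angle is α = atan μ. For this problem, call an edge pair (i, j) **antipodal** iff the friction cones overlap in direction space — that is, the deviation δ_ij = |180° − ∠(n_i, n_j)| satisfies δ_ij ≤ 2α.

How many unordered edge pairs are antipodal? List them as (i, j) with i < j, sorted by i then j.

α = atan 0.5 = 26.57°;  2α = 53.13°
n_0 = (+0.5170, +0.8560)
n_1 = (-0.3767, +0.9263)
n_2 = (-0.9956, +0.0936)
n_3 = (-0.4851, -0.8745)
n_4 = (+0.1319, -0.9913)
n_5 = (+0.6747, -0.7381)
n_6 = (+0.9909, -0.1349)
  (0,1): δ = 126.74°  ·
  (0,2): δ = 64.24°  ·
  (0,3): δ = 2.11°  ✓
  (0,4): δ = 38.71°  ✓
  (0,5): δ = 73.56°  ·
  (0,6): δ = 113.38°  ·
  (1,2): δ = 117.50°  ·
  (1,3): δ = 51.15°  ✓
  (1,4): δ = 14.55°  ✓
  (1,5): δ = 20.30°  ✓
  (1,6): δ = 60.11°  ·
  (2,3): δ = 113.65°  ·
  (2,4): δ = 77.05°  ·
  (2,5): δ = 42.20°  ✓
  (2,6): δ = 2.38°  ✓
  (3,4): δ = 143.40°  ·
  (3,5): δ = 108.55°  ·
  (3,6): δ = 68.74°  ·
  (4,5): δ = 145.15°  ·
  (4,6): δ = 105.33°  ·
  (5,6): δ = 140.18°  ·
antipodal pairs: 7

count = 7; pairs: (0,3), (0,4), (1,3), (1,4), (1,5), (2,5), (2,6)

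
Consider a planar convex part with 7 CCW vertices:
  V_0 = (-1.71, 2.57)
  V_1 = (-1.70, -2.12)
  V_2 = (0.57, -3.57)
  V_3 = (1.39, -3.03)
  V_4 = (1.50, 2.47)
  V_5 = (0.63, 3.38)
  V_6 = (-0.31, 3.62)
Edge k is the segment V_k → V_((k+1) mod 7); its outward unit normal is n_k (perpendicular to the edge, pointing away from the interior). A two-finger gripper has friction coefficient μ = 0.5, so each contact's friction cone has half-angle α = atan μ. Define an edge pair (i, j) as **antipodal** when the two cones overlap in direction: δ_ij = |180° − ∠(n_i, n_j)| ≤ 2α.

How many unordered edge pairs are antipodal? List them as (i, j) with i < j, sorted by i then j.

count = 7; pairs: (0,3), (0,4), (1,4), (1,5), (2,5), (2,6), (3,6)

α = atan 0.5 = 26.57°;  2α = 53.13°
n_0 = (-1.0000, -0.0021)
n_1 = (-0.5383, -0.8427)
n_2 = (+0.5500, -0.8352)
n_3 = (+0.9998, -0.0200)
n_4 = (+0.7228, +0.6910)
n_5 = (+0.2474, +0.9689)
n_6 = (-0.6000, +0.8000)
  (0,1): δ = 122.69°  ·
  (0,2): δ = 56.76°  ·
  (0,3): δ = 1.27°  ✓
  (0,4): δ = 43.59°  ✓
  (0,5): δ = 75.56°  ·
  (0,6): δ = 126.75°  ·
  (1,2): δ = 114.06°  ·
  (1,3): δ = 58.58°  ·
  (1,4): δ = 13.72°  ✓
  (1,5): δ = 18.25°  ✓
  (1,6): δ = 69.44°  ·
  (2,3): δ = 124.51°  ·
  (2,4): δ = 79.65°  ·
  (2,5): δ = 47.69°  ✓
  (2,6): δ = 3.50°  ✓
  (3,4): δ = 135.14°  ·
  (3,5): δ = 103.18°  ·
  (3,6): δ = 51.98°  ✓
  (4,5): δ = 148.04°  ·
  (4,6): δ = 96.84°  ·
  (5,6): δ = 128.81°  ·
antipodal pairs: 7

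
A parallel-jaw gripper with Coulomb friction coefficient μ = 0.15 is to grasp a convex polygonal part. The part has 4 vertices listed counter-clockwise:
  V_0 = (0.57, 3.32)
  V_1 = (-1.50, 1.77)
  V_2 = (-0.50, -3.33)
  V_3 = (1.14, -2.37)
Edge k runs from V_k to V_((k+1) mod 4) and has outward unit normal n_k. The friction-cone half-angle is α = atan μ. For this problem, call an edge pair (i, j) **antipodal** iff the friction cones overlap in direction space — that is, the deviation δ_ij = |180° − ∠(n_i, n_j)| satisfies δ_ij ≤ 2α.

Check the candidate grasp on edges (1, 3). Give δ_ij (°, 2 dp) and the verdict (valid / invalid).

δ = 5.37°, valid

α = atan 0.15 = 8.53°;  2α = 17.06°
edge 1: e_1 = (+1.00, -5.10);  n_1 = (-0.9813, -0.1924)
edge 3: e_3 = (-0.57, +5.69);  n_3 = (+0.9950, +0.0997)
∠(n_1, n_3) = 174.63°
δ = |180° − 174.63°| = 5.37°
5.37° ≤ 2α = 17.06°  →  valid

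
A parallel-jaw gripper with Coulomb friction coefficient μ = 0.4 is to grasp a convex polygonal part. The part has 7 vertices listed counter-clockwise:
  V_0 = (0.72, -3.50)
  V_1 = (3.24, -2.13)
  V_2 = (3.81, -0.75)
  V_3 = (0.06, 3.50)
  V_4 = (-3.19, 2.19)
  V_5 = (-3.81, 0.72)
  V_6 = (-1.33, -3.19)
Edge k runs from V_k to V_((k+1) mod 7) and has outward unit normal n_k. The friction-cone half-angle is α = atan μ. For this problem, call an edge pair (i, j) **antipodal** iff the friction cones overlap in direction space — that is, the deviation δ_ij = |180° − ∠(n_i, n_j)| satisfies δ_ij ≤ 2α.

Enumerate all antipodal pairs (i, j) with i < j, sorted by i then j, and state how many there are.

count = 6; pairs: (0,3), (0,4), (1,4), (2,5), (2,6), (3,6)

α = atan 0.4 = 21.80°;  2α = 43.60°
n_0 = (+0.4776, -0.8786)
n_1 = (+0.9243, -0.3818)
n_2 = (+0.7498, +0.6616)
n_3 = (-0.3738, +0.9275)
n_4 = (-0.9214, +0.3886)
n_5 = (-0.8445, -0.5356)
n_6 = (-0.1495, -0.9888)
  (0,1): δ = 140.97°  ·
  (0,2): δ = 77.11°  ·
  (0,3): δ = 6.58°  ✓
  (0,4): δ = 38.60°  ✓
  (0,5): δ = 93.86°  ·
  (0,6): δ = 142.87°  ·
  (1,2): δ = 116.13°  ·
  (1,3): δ = 45.60°  ·
  (1,4): δ = 0.43°  ✓
  (1,5): δ = 54.83°  ·
  (1,6): δ = 103.84°  ·
  (2,3): δ = 109.47°  ·
  (2,4): δ = 64.29°  ·
  (2,5): δ = 9.04°  ✓
  (2,6): δ = 39.98°  ✓
  (3,4): δ = 134.82°  ·
  (3,5): δ = 79.57°  ·
  (3,6): δ = 30.55°  ✓
  (4,5): δ = 124.75°  ·
  (4,6): δ = 75.73°  ·
  (5,6): δ = 130.98°  ·
antipodal pairs: 6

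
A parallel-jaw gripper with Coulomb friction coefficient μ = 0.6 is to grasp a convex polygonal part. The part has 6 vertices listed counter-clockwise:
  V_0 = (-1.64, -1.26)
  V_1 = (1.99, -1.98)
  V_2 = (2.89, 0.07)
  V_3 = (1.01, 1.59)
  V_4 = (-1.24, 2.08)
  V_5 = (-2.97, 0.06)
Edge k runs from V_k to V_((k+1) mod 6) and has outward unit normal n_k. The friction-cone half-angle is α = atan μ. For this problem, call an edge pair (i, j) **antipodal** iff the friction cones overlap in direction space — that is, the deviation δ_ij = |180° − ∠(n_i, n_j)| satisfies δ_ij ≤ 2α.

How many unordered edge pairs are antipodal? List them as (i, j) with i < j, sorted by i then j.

α = atan 0.6 = 30.96°;  2α = 61.93°
n_0 = (-0.1946, -0.9809)
n_1 = (+0.9156, -0.4020)
n_2 = (+0.6287, +0.7776)
n_3 = (+0.2128, +0.9771)
n_4 = (-0.7595, +0.6505)
n_5 = (-0.7044, -0.7098)
  (0,1): δ = 102.48°  ·
  (0,2): δ = 27.74°  ✓
  (0,3): δ = 1.07°  ✓
  (0,4): δ = 60.64°  ✓
  (0,5): δ = 146.44°  ·
  (1,2): δ = 105.25°  ·
  (1,3): δ = 78.58°  ·
  (1,4): δ = 16.88°  ✓
  (1,5): δ = 68.92°  ·
  (2,3): δ = 153.33°  ·
  (2,4): δ = 91.62°  ·
  (2,5): δ = 5.83°  ✓
  (3,4): δ = 118.29°  ·
  (3,5): δ = 32.50°  ✓
  (4,5): δ = 94.21°  ·
antipodal pairs: 6

count = 6; pairs: (0,2), (0,3), (0,4), (1,4), (2,5), (3,5)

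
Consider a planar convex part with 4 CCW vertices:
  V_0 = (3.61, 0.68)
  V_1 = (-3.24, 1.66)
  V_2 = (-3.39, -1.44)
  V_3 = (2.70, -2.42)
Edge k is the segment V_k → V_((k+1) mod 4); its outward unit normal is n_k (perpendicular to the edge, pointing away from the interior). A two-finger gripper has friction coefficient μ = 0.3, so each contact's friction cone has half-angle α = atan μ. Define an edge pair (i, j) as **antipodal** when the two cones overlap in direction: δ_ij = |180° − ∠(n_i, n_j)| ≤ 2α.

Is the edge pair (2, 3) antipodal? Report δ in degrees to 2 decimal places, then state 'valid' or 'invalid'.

α = atan 0.3 = 16.70°;  2α = 33.40°
edge 2: e_2 = (+6.09, -0.98);  n_2 = (-0.1589, -0.9873)
edge 3: e_3 = (+0.91, +3.10);  n_3 = (+0.9595, -0.2817)
∠(n_2, n_3) = 82.78°
δ = |180° − 82.78°| = 97.22°
97.22° > 2α = 33.40°  →  invalid

δ = 97.22°, invalid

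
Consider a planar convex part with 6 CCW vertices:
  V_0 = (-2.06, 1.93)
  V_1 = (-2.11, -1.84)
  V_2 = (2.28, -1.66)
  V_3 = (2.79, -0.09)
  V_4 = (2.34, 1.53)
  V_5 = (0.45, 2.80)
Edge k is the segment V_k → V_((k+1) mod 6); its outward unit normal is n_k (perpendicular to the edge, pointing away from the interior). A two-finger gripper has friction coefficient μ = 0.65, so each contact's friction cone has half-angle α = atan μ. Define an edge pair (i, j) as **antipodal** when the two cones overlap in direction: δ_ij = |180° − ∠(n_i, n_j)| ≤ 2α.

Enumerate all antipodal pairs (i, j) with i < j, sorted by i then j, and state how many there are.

α = atan 0.65 = 33.02°;  2α = 66.05°
n_0 = (-0.9999, +0.0133)
n_1 = (+0.0410, -0.9992)
n_2 = (+0.9511, -0.3089)
n_3 = (+0.9635, +0.2676)
n_4 = (+0.5577, +0.8300)
n_5 = (-0.3275, +0.9449)
  (0,1): δ = 86.89°  ·
  (0,2): δ = 17.24°  ✓
  (0,3): δ = 16.28°  ✓
  (0,4): δ = 56.86°  ✓
  (0,5): δ = 109.88°  ·
  (1,2): δ = 110.34°  ·
  (1,3): δ = 76.82°  ·
  (1,4): δ = 36.25°  ✓
  (1,5): δ = 16.77°  ✓
  (2,3): δ = 146.48°  ·
  (2,4): δ = 105.90°  ·
  (2,5): δ = 52.89°  ✓
  (3,4): δ = 139.42°  ·
  (3,5): δ = 86.41°  ·
  (4,5): δ = 126.98°  ·
antipodal pairs: 6

count = 6; pairs: (0,2), (0,3), (0,4), (1,4), (1,5), (2,5)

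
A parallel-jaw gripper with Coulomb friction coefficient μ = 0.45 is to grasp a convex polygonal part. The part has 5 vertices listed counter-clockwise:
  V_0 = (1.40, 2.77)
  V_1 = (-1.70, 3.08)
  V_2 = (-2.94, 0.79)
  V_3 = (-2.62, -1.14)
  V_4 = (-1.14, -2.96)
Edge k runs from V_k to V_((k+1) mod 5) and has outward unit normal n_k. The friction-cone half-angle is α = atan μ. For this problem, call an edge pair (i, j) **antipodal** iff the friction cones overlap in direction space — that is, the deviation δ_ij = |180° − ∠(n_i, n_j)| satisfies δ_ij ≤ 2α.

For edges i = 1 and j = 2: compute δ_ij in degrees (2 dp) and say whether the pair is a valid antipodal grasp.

α = atan 0.45 = 24.23°;  2α = 48.46°
edge 1: e_1 = (-1.24, -2.29);  n_1 = (-0.8794, +0.4762)
edge 2: e_2 = (+0.32, -1.93);  n_2 = (-0.9865, -0.1636)
∠(n_1, n_2) = 37.85°
δ = |180° − 37.85°| = 142.15°
142.15° > 2α = 48.46°  →  invalid

δ = 142.15°, invalid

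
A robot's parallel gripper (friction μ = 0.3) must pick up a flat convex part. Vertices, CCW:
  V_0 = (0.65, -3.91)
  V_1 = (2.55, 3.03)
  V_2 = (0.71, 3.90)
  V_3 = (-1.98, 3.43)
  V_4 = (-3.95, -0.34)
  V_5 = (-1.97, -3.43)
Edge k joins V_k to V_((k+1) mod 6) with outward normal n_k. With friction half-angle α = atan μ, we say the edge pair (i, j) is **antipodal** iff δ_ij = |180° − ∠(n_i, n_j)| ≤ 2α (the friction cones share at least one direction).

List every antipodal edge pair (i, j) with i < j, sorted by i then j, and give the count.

count = 4; pairs: (0,3), (1,4), (1,5), (2,5)

α = atan 0.3 = 16.70°;  2α = 33.40°
n_0 = (+0.9645, -0.2641)
n_1 = (+0.4275, +0.9040)
n_2 = (-0.1721, +0.9851)
n_3 = (-0.8863, +0.4631)
n_4 = (-0.8420, -0.5395)
n_5 = (-0.1802, -0.9836)
  (0,1): δ = 100.00°  ·
  (0,2): δ = 64.78°  ·
  (0,3): δ = 12.28°  ✓
  (0,4): δ = 47.96°  ·
  (0,5): δ = 94.93°  ·
  (1,2): δ = 144.78°  ·
  (1,3): δ = 92.28°  ·
  (1,4): δ = 32.04°  ✓
  (1,5): δ = 14.92°  ✓
  (2,3): δ = 127.50°  ·
  (2,4): δ = 67.26°  ·
  (2,5): δ = 20.29°  ✓
  (3,4): δ = 119.76°  ·
  (3,5): δ = 72.79°  ·
  (4,5): δ = 133.03°  ·
antipodal pairs: 4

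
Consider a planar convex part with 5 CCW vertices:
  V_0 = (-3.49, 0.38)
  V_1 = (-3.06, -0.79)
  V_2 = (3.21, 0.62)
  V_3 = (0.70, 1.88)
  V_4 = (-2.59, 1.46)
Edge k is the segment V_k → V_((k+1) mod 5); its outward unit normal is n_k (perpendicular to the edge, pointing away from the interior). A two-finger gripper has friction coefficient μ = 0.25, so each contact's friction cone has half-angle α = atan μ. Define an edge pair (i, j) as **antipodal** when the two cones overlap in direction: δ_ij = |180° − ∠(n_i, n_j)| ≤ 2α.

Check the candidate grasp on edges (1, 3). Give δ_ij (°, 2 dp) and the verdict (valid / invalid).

δ = 5.40°, valid

α = atan 0.25 = 14.04°;  2α = 28.07°
edge 1: e_1 = (+6.27, +1.41);  n_1 = (+0.2194, -0.9756)
edge 3: e_3 = (-3.29, -0.42);  n_3 = (-0.1266, +0.9919)
∠(n_1, n_3) = 174.60°
δ = |180° − 174.60°| = 5.40°
5.40° ≤ 2α = 28.07°  →  valid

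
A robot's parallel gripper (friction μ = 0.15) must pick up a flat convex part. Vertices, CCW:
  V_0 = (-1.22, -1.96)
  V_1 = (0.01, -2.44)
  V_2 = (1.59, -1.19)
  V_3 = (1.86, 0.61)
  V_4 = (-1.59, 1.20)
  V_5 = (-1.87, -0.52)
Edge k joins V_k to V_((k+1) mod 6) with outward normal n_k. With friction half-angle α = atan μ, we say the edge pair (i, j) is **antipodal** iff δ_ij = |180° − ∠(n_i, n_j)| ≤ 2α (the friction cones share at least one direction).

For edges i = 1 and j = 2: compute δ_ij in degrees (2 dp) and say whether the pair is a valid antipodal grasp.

δ = 136.88°, invalid

α = atan 0.15 = 8.53°;  2α = 17.06°
edge 1: e_1 = (+1.58, +1.25);  n_1 = (+0.6204, -0.7842)
edge 2: e_2 = (+0.27, +1.80);  n_2 = (+0.9889, -0.1483)
∠(n_1, n_2) = 43.12°
δ = |180° − 43.12°| = 136.88°
136.88° > 2α = 17.06°  →  invalid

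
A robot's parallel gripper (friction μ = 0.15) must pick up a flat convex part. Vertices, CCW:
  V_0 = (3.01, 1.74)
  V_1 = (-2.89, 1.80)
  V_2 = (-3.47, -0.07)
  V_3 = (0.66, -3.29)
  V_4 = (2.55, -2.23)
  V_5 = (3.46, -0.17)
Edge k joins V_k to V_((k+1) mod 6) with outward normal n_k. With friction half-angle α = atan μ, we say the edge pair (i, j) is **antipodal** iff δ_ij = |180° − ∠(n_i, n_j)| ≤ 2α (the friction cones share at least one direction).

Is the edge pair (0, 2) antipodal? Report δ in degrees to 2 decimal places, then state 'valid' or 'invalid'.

α = atan 0.15 = 8.53°;  2α = 17.06°
edge 0: e_0 = (-5.90, +0.06);  n_0 = (+0.0102, +0.9999)
edge 2: e_2 = (+4.13, -3.22);  n_2 = (-0.6149, -0.7886)
∠(n_0, n_2) = 142.64°
δ = |180° − 142.64°| = 37.36°
37.36° > 2α = 17.06°  →  invalid

δ = 37.36°, invalid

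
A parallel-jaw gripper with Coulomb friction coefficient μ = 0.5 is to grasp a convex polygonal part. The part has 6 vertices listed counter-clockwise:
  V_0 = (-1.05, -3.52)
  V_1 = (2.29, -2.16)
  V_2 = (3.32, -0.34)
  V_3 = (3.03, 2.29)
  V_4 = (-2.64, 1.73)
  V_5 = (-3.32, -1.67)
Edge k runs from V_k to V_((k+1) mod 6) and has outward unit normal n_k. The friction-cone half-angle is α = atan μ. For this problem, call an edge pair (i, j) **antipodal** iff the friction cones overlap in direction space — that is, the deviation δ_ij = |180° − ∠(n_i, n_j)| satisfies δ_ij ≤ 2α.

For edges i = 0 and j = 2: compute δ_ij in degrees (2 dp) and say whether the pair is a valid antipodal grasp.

δ = 105.86°, invalid

α = atan 0.5 = 26.57°;  2α = 53.13°
edge 0: e_0 = (+3.34, +1.36);  n_0 = (+0.3771, -0.9262)
edge 2: e_2 = (-0.29, +2.63);  n_2 = (+0.9940, +0.1096)
∠(n_0, n_2) = 74.14°
δ = |180° − 74.14°| = 105.86°
105.86° > 2α = 53.13°  →  invalid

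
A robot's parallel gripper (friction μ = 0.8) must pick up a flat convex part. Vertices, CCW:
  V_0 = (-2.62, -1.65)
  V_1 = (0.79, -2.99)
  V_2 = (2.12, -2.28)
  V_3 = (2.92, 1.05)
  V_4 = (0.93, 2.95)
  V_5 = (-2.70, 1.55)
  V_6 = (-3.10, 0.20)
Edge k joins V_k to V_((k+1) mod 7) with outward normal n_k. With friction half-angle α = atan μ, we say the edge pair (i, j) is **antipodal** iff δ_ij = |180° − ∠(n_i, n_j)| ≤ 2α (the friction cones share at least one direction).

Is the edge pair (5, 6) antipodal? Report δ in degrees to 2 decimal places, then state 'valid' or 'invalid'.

α = atan 0.8 = 38.66°;  2α = 77.32°
edge 5: e_5 = (-0.40, -1.35);  n_5 = (-0.9588, +0.2841)
edge 6: e_6 = (+0.48, -1.85);  n_6 = (-0.9679, -0.2511)
∠(n_5, n_6) = 31.05°
δ = |180° − 31.05°| = 148.95°
148.95° > 2α = 77.32°  →  invalid

δ = 148.95°, invalid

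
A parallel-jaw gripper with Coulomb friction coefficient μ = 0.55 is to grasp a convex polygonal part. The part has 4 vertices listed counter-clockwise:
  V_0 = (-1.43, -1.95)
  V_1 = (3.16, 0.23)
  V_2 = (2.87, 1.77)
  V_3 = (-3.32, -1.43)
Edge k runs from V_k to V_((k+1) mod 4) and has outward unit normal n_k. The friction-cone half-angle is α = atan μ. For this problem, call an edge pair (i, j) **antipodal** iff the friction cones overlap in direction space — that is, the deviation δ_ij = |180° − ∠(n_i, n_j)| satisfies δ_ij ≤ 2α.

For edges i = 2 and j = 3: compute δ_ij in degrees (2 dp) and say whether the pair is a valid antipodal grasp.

α = atan 0.55 = 28.81°;  2α = 57.62°
edge 2: e_2 = (-6.19, -3.20);  n_2 = (-0.4592, +0.8883)
edge 3: e_3 = (+1.89, -0.52);  n_3 = (-0.2653, -0.9642)
∠(n_2, n_3) = 137.28°
δ = |180° − 137.28°| = 42.72°
42.72° ≤ 2α = 57.62°  →  valid

δ = 42.72°, valid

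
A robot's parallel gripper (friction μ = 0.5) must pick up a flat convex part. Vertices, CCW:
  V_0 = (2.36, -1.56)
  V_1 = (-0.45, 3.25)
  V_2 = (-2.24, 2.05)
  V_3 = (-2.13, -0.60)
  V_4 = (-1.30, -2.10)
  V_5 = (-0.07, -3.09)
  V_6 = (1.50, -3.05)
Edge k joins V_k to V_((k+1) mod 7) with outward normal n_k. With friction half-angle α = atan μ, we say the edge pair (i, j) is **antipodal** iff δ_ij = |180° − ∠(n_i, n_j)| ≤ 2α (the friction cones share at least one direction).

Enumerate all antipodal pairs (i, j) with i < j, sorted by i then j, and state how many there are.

α = atan 0.5 = 26.57°;  2α = 53.13°
n_0 = (+0.8635, +0.5044)
n_1 = (-0.5568, +0.8306)
n_2 = (-0.9991, -0.0415)
n_3 = (-0.8750, -0.4842)
n_4 = (-0.6270, -0.7790)
n_5 = (+0.0255, -0.9997)
n_6 = (+0.8661, -0.4999)
  (0,1): δ = 86.46°  ·
  (0,2): δ = 27.92°  ✓
  (0,3): δ = 1.34°  ✓
  (0,4): δ = 20.88°  ✓
  (0,5): δ = 61.17°  ·
  (0,6): δ = 119.71°  ·
  (1,2): δ = 121.46°  ·
  (1,3): δ = 94.88°  ·
  (1,4): δ = 72.67°  ·
  (1,5): δ = 32.38°  ✓
  (1,6): δ = 26.17°  ✓
  (2,3): δ = 153.42°  ·
  (2,4): δ = 131.21°  ·
  (2,5): δ = 90.92°  ·
  (2,6): δ = 32.37°  ✓
  (3,4): δ = 157.79°  ·
  (3,5): δ = 117.50°  ·
  (3,6): δ = 58.95°  ·
  (4,5): δ = 139.71°  ·
  (4,6): δ = 81.16°  ·
  (5,6): δ = 121.45°  ·
antipodal pairs: 6

count = 6; pairs: (0,2), (0,3), (0,4), (1,5), (1,6), (2,6)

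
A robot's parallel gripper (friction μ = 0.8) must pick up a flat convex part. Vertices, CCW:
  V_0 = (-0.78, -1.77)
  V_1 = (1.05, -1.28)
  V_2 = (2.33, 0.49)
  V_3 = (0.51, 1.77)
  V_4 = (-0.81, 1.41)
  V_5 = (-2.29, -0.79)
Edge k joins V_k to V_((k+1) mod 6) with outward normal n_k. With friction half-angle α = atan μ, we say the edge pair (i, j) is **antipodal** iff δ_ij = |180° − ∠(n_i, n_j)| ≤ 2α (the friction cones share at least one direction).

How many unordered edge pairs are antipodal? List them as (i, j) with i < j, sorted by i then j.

count = 7; pairs: (0,2), (0,3), (0,4), (1,3), (1,4), (2,5), (3,5)

α = atan 0.8 = 38.66°;  2α = 77.32°
n_0 = (+0.2586, -0.9660)
n_1 = (+0.8103, -0.5860)
n_2 = (+0.5753, +0.8180)
n_3 = (-0.2631, +0.9648)
n_4 = (-0.8297, +0.5582)
n_5 = (-0.5444, -0.8388)
  (0,1): δ = 140.86°  ·
  (0,2): δ = 50.11°  ✓
  (0,3): δ = 0.27°  ✓
  (0,4): δ = 41.08°  ✓
  (0,5): δ = 132.03°  ·
  (1,2): δ = 89.25°  ·
  (1,3): δ = 38.87°  ✓
  (1,4): δ = 1.94°  ✓
  (1,5): δ = 92.89°  ·
  (2,3): δ = 129.63°  ·
  (2,4): δ = 88.81°  ·
  (2,5): δ = 2.13°  ✓
  (3,4): δ = 139.18°  ·
  (3,5): δ = 48.24°  ✓
  (4,5): δ = 89.05°  ·
antipodal pairs: 7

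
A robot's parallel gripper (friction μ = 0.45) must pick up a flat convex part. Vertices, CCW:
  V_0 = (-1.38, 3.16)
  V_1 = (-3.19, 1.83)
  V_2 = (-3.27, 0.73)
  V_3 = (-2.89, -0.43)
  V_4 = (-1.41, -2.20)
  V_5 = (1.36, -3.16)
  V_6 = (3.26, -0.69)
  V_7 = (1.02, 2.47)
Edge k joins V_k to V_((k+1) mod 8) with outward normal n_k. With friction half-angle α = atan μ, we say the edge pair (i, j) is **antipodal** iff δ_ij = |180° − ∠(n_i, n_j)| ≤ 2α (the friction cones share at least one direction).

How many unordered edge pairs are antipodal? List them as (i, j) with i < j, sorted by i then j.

count = 8; pairs: (0,5), (1,5), (1,6), (2,6), (3,6), (3,7), (4,6), (4,7)

α = atan 0.45 = 24.23°;  2α = 48.46°
n_0 = (-0.5921, +0.8058)
n_1 = (-0.9974, +0.0725)
n_2 = (-0.9503, -0.3113)
n_3 = (-0.7672, -0.6415)
n_4 = (-0.3275, -0.9449)
n_5 = (+0.7926, -0.6097)
n_6 = (+0.8158, +0.5783)
n_7 = (+0.2763, +0.9611)
  (0,1): δ = 130.47°  ·
  (0,2): δ = 108.17°  ·
  (0,3): δ = 86.41°  ·
  (0,4): δ = 55.42°  ·
  (0,5): δ = 16.12°  ✓
  (0,6): δ = 89.02°  ·
  (0,7): δ = 127.65°  ·
  (1,2): δ = 157.70°  ·
  (1,3): δ = 135.94°  ·
  (1,4): δ = 104.96°  ·
  (1,5): δ = 33.41°  ✓
  (1,6): δ = 39.49°  ✓
  (1,7): δ = 78.12°  ·
  (2,3): δ = 158.24°  ·
  (2,4): δ = 127.25°  ·
  (2,5): δ = 55.71°  ·
  (2,6): δ = 17.19°  ✓
  (2,7): δ = 55.82°  ·
  (3,4): δ = 149.02°  ·
  (3,5): δ = 77.47°  ·
  (3,6): δ = 4.57°  ✓
  (3,7): δ = 34.06°  ✓
  (4,5): δ = 108.45°  ·
  (4,6): δ = 35.55°  ✓
  (4,7): δ = 3.07°  ✓
  (5,6): δ = 107.10°  ·
  (5,7): δ = 68.47°  ·
  (6,7): δ = 141.37°  ·
antipodal pairs: 8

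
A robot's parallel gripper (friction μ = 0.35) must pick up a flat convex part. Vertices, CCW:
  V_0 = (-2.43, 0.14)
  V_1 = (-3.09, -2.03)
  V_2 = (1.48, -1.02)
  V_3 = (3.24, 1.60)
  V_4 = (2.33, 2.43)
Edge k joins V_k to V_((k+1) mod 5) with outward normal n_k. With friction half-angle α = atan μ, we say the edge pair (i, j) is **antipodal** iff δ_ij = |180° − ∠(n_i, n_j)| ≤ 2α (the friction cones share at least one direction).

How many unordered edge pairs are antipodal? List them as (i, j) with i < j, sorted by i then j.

count = 3; pairs: (0,2), (1,4), (2,4)

α = atan 0.35 = 19.29°;  2α = 38.58°
n_0 = (-0.9567, +0.2910)
n_1 = (+0.2158, -0.9764)
n_2 = (+0.8301, -0.5576)
n_3 = (+0.6739, +0.7388)
n_4 = (-0.4335, +0.9011)
  (0,1): δ = 60.62°  ·
  (0,2): δ = 16.97°  ✓
  (0,3): δ = 64.55°  ·
  (0,4): δ = 132.61°  ·
  (1,2): δ = 136.35°  ·
  (1,3): δ = 54.83°  ·
  (1,4): δ = 13.23°  ✓
  (2,3): δ = 98.48°  ·
  (2,4): δ = 30.42°  ✓
  (3,4): δ = 111.94°  ·
antipodal pairs: 3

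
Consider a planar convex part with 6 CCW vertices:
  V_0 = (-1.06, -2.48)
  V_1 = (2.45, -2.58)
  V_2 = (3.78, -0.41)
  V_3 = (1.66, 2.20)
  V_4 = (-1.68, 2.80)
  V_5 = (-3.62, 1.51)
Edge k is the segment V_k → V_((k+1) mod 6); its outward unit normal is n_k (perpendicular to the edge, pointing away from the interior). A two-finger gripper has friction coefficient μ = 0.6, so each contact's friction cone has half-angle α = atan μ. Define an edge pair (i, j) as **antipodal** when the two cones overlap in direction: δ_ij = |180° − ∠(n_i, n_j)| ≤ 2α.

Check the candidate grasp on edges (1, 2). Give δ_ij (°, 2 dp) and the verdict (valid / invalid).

α = atan 0.6 = 30.96°;  2α = 61.93°
edge 1: e_1 = (+1.33, +2.17);  n_1 = (+0.8526, -0.5226)
edge 2: e_2 = (-2.12, +2.61);  n_2 = (+0.7762, +0.6305)
∠(n_1, n_2) = 70.59°
δ = |180° − 70.59°| = 109.41°
109.41° > 2α = 61.93°  →  invalid

δ = 109.41°, invalid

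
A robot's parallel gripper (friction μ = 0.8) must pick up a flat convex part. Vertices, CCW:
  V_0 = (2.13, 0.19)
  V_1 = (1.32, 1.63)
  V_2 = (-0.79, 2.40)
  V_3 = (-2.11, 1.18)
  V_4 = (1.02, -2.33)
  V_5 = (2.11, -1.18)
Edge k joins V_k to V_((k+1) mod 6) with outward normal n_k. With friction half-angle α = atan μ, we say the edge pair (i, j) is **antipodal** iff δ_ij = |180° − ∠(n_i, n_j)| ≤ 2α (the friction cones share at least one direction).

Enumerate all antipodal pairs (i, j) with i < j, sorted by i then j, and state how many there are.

count = 7; pairs: (0,2), (0,3), (1,3), (1,4), (2,4), (2,5), (3,5)

α = atan 0.8 = 38.66°;  2α = 77.32°
n_0 = (+0.8716, +0.4903)
n_1 = (+0.3428, +0.9394)
n_2 = (-0.6787, +0.7344)
n_3 = (-0.7464, -0.6656)
n_4 = (+0.7258, -0.6879)
n_5 = (+0.9999, -0.0146)
  (0,1): δ = 139.41°  ·
  (0,2): δ = 76.61°  ✓
  (0,3): δ = 12.37°  ✓
  (0,4): δ = 107.18°  ·
  (0,5): δ = 149.81°  ·
  (1,2): δ = 117.21°  ·
  (1,3): δ = 28.23°  ✓
  (1,4): δ = 66.58°  ✓
  (1,5): δ = 109.21°  ·
  (2,3): δ = 91.02°  ·
  (2,4): δ = 3.79°  ✓
  (2,5): δ = 46.42°  ✓
  (3,4): δ = 85.19°  ·
  (3,5): δ = 42.56°  ✓
  (4,5): δ = 137.37°  ·
antipodal pairs: 7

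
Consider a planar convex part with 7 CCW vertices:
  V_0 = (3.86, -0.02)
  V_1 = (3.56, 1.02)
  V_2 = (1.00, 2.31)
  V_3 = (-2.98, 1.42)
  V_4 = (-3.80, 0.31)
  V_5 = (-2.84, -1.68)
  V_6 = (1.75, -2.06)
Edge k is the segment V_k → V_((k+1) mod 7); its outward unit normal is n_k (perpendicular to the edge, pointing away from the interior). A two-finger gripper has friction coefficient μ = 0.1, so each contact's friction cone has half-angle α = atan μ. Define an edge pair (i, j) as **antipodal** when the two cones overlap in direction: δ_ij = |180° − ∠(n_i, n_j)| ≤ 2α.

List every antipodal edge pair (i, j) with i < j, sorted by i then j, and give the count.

count = 2; pairs: (0,4), (3,6)

α = atan 0.1 = 5.71°;  2α = 11.42°
n_0 = (+0.9608, +0.2772)
n_1 = (+0.4500, +0.8930)
n_2 = (-0.2182, +0.9759)
n_3 = (-0.8043, +0.5942)
n_4 = (-0.9007, -0.4345)
n_5 = (-0.0825, -0.9966)
n_6 = (+0.6951, -0.7189)
  (0,1): δ = 132.83°  ·
  (0,2): δ = 93.49°  ·
  (0,3): δ = 52.55°  ·
  (0,4): δ = 9.66°  ✓
  (0,5): δ = 69.18°  ·
  (0,6): δ = 117.94°  ·
  (1,2): δ = 140.65°  ·
  (1,3): δ = 99.71°  ·
  (1,4): δ = 37.50°  ·
  (1,5): δ = 22.01°  ·
  (1,6): δ = 70.78°  ·
  (2,3): δ = 139.06°  ·
  (2,4): δ = 76.85°  ·
  (2,5): δ = 17.34°  ·
  (2,6): δ = 31.43°  ·
  (3,4): δ = 117.79°  ·
  (3,5): δ = 58.28°  ·
  (3,6): δ = 9.51°  ✓
  (4,5): δ = 120.49°  ·
  (4,6): δ = 71.72°  ·
  (5,6): δ = 131.23°  ·
antipodal pairs: 2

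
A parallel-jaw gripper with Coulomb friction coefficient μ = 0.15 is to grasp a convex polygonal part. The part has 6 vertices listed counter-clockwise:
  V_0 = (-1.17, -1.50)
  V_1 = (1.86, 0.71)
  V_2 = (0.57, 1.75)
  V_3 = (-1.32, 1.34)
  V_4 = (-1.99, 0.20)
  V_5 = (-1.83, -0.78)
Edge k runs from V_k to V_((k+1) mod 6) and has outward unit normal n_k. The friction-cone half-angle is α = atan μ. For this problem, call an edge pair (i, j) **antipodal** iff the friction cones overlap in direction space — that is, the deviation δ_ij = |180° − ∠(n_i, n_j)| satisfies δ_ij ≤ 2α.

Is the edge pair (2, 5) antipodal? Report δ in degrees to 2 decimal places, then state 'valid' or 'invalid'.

α = atan 0.15 = 8.53°;  2α = 17.06°
edge 2: e_2 = (-1.89, -0.41);  n_2 = (-0.2120, +0.9773)
edge 5: e_5 = (+0.66, -0.72);  n_5 = (-0.7372, -0.6757)
∠(n_2, n_5) = 120.27°
δ = |180° − 120.27°| = 59.73°
59.73° > 2α = 17.06°  →  invalid

δ = 59.73°, invalid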